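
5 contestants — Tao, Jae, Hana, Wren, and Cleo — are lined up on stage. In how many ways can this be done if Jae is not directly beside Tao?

72

There are 5! = 120 arrangements in all. If Jae and Tao are adjacent, merging them into one block gives 2·(4)! = 48 arrangements.
So 120 − 48 = 72 arrangements keep them apart.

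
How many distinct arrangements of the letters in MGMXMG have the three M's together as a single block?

12

Treat the 3 copies of M as a single block. The multiset to arrange is then {MMM, G, G, X}, 4 items in all.
That gives (4)!/(2!) = 12 arrangements.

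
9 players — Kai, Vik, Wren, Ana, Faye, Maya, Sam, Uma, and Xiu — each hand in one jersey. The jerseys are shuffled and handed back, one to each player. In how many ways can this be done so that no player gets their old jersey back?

133496

Let Aᵢ be the assignments in which player i gets their old jersey. We want the size of the complement of A₁∪…∪A_9.
By inclusion–exclusion this is Σ_{j=0}^{9} (−1)^j C(9,j)·(9−j)!.
Computing: 362880 − 362880 + 181440 − 60480 + 15120 − 3024 + 504 − 72 + 9 − 1 = 133496.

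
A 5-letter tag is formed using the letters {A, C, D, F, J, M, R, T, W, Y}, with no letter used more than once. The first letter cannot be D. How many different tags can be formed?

The first letter has 10−1 = 9 choices (anything except D).
The remaining 4 letters are filled from the other 9 symbols without repetition: 9 × 8 × 7 × 6 = 3024.
Total: 9 × 3024 = 27216.

27216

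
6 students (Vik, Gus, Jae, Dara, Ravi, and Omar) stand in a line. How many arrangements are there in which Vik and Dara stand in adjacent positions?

240

Glue Vik and Dara into one block (2 internal orders), leaving 5 units to arrange in a row.
So the count is 2·(5)! = 240.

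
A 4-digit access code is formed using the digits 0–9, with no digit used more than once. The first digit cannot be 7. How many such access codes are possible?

4536

The first digit has 10−1 = 9 choices (anything except 7).
The remaining 3 digits are filled from the other 9 symbols without repetition: 9 × 8 × 7 = 504.
Total: 9 × 504 = 4536.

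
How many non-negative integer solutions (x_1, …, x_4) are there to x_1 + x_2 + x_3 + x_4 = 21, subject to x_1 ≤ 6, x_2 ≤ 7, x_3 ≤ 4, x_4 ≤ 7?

By stars and bars, unrestricted non-negative solutions to x_1+…+x_4 = 21 number C(21+3,3) = 2024.
Subtract solutions that violate a single cap (substitute x_i' = x_i − (cap_i+1)): x_1 ≥ 7 gives C(17,3) = 680; x_2 ≥ 8 gives C(16,3) = 560; x_3 ≥ 5 gives C(19,3) = 969; x_4 ≥ 8 gives C(16,3) = 560. Together 2769.
Add back pairs where two caps are both exceeded: 84 + 220 + 84 + 165 + 56 + 165 = 774.
Subtract triples: 4 + 0 + 4 + 1 = 9.
By inclusion–exclusion the count is 2024 − 2769 + 774 − 9 = 20.

20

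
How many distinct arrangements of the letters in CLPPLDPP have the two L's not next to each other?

630

Total arrangements of CLPPLDPP: 8!/(4!·2!) = 840.
If the two L's are adjacent, glue them into one block, leaving 7 items to arrange: (7)!/(4!) = 210 ways.
Hence 840 − 210 = 630.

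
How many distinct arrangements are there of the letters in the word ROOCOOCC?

280

Letter multiplicities in ROOCOOCC: C×3, O×4, R×1.
The number of distinct arrangements is 8!/(4!·3!) = 40320/144 = 280.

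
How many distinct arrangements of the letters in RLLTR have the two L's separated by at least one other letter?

Total arrangements of RLLTR: 5!/(2!·2!) = 30.
Arrangements with the L's together: treat LL as one letter, giving (4)!/(2!) = 12.
Hence 30 − 12 = 18.

18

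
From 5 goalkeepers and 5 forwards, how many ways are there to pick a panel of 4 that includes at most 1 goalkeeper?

Split by how many goalkeepers are chosen (0 through 1).
Sum: C(5,0)·C(5,4) + C(5,1)·C(5,3) = 5 + 50 = 55.

55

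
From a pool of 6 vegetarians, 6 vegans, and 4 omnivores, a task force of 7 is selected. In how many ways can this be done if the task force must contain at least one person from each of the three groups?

10408

Unrestricted: C(16,7) = 11440 ways to pick any 7 of the 16.
Selections missing a whole group: no vegetarians → C(10,7) = 120; no vegans → C(10,7) = 120; no omnivores → C(12,7) = 792.
Add back selections omitting two groups (i.e. drawn from a single group): C(6,7) + C(6,7) + C(4,7) = 0.
By inclusion–exclusion: 11440 − 1032 + 0 = 10408.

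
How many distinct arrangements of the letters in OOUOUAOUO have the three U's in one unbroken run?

Treat the 3 copies of U as a single block. The multiset to arrange is then {UUU, A, O, O, O, O, O}, 7 items in all.
That gives (7)!/(5!) = 42 arrangements.

42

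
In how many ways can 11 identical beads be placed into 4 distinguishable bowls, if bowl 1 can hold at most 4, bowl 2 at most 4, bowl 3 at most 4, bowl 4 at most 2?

19

Without the upper bounds there are C(14,3) = 364 ways to split 11 among 4 bowls.
Subtract solutions that violate a single cap (substitute x_i' = x_i − (cap_i+1)): x_1 ≥ 5 gives C(9,3) = 84; x_2 ≥ 5 gives C(9,3) = 84; x_3 ≥ 5 gives C(9,3) = 84; x_4 ≥ 3 gives C(11,3) = 165. Together 417.
Add back pairs where two caps are both exceeded: 4 + 4 + 20 + 4 + 20 + 20 = 72.
By inclusion–exclusion the count is 364 − 417 + 72 = 19.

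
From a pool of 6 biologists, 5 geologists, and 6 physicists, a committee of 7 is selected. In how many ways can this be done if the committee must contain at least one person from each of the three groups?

17996

Unrestricted: C(17,7) = 19448 ways to pick any 7 of the 17.
Selections missing a whole group: no biologists → C(11,7) = 330; no geologists → C(12,7) = 792; no physicists → C(11,7) = 330.
Add back selections omitting two groups (i.e. drawn from a single group): C(6,7) + C(5,7) + C(6,7) = 0.
By inclusion–exclusion: 19448 − 1452 + 0 = 17996.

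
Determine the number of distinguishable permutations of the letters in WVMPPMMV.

The 8 letters of WVMPPMMV have repeats: M appearing 3 times, P appearing twice, and V appearing twice.
So there are 8! / (3!·2!·2!) = 1680 distinguishable arrangements.

1680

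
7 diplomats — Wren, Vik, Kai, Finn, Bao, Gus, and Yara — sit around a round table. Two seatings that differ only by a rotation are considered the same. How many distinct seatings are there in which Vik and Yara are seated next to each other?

240

Glue Vik and Yara into a block (2 internal orders). Seating 6 units around a circle gives (5)! arrangements.
So 2 × (5)! = 2 × 120 = 240.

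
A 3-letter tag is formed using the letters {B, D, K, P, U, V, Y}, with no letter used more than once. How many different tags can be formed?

Choose and order 3 of the 7 symbols: the first letter has 7 options, the next 6, then 5.
That product is 7 × 6 × 5 = 210.

210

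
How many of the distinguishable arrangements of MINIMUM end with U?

60

Fix U in the last position and arrange the remaining 6 letters.
Those 6 letters have I appearing twice and M appearing 3 times, giving (6)!/(3!·2!) = 60.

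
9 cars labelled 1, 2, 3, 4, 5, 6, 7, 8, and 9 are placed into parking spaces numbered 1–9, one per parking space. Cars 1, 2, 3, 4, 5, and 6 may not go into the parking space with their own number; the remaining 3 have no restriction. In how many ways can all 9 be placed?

183822

Let Aᵢ (for 1 ≤ i ≤ 6) be the placements that put car i in its forbidden parking space. Any j of these fix j positions, leaving (9−j)! ways to fill the rest, and there are C(6,j) ways to pick which j.
By inclusion–exclusion, the number of valid placements is Σ_{j=0}^{6} (−1)^j C(6,j)·(9−j)!.
Computing: 362880 − 241920 + 75600 − 14400 + 1800 − 144 + 6 = 183822.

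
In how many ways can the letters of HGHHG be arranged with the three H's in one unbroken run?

Treat the 3 copies of H as a single block. The multiset to arrange is then {HHH, G, G}, 3 items in all.
That gives (3)!/(2!) = 3 arrangements.

3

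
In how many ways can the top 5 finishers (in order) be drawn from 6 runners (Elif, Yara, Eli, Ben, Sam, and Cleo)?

720

There are 6 choices for 1st place, 5 for 2nd, and so on down to 2 for position 5.
That gives 6 × 5 × 4 × 3 × 2 = 720.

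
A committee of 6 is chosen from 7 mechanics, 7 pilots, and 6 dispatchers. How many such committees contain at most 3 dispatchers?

Split by how many dispatchers are chosen (0 through 3).
Sum: C(6,0)·C(14,6) + C(6,1)·C(14,5) + C(6,2)·C(14,4) + C(6,3)·C(14,3) = 3003 + 12012 + 15015 + 7280 = 37310.

37310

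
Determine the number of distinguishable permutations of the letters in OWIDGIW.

1260

The 7 letters of OWIDGIW have repeats: I appearing twice and W appearing twice.
The number of distinct arrangements is 7!/(2!·2!) = 5040/4 = 1260.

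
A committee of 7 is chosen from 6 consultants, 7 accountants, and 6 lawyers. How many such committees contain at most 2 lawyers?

31317

Split by how many lawyers are chosen (0 through 2).
Sum: C(6,0)·C(13,7) + C(6,1)·C(13,6) + C(6,2)·C(13,5) = 1716 + 10296 + 19305 = 31317.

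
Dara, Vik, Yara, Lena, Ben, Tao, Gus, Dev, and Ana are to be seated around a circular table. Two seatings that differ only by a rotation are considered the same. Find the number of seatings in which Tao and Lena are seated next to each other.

10080

Glue Tao and Lena into a block (2 internal orders). Seating 8 units around a circle gives (7)! arrangements.
So 2 × (7)! = 2 × 5040 = 10080.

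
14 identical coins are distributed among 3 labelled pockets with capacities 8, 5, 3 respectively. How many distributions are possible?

6

Without the upper bounds there are C(16,2) = 120 ways to split 14 among 3 pockets.
Subtract solutions that violate a single cap (substitute x_i' = x_i − (cap_i+1)): x_1 ≥ 9 gives C(7,2) = 21; x_2 ≥ 6 gives C(10,2) = 45; x_3 ≥ 4 gives C(12,2) = 66. Together 132.
Add back pairs where two caps are both exceeded: 0 + 3 + 15 = 18.
By inclusion–exclusion the count is 120 − 132 + 18 = 6.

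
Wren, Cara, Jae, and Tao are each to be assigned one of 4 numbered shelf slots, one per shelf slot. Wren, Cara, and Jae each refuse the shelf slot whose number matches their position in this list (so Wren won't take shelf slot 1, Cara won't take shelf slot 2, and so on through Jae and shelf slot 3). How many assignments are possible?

Let Aᵢ (for i ∈ {1, 2, 3}) be the placements that put person i in their forbidden shelf slot. Any j of these fix j positions, leaving (4−j)! ways to fill the rest, and there are C(3,j) ways to pick which j.
By inclusion–exclusion, the number of valid placements is Σ_{j=0}^{3} (−1)^j C(3,j)·(4−j)!.
Computing: 24 − 18 + 6 − 1 = 11.

11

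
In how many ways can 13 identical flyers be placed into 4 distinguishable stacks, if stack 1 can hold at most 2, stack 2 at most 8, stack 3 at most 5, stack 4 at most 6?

95

By stars and bars, unrestricted non-negative solutions to x_1+…+x_4 = 13 number C(13+3,3) = 560.
Subtract solutions that violate a single cap (substitute x_i' = x_i − (cap_i+1)): x_1 ≥ 3 gives C(13,3) = 286; x_2 ≥ 9 gives C(7,3) = 35; x_3 ≥ 6 gives C(10,3) = 120; x_4 ≥ 7 gives C(9,3) = 84. Together 525.
Add back pairs where two caps are both exceeded: 4 + 35 + 20 + 0 + 0 + 1 = 60.
By inclusion–exclusion the count is 560 − 525 + 60 = 95.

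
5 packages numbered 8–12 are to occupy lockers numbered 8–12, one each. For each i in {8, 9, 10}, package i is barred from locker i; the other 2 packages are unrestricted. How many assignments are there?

64

Let Aᵢ (for i ∈ {8, 9, 10}) be the placements that put package i in its forbidden locker. Any j of these fix j positions, leaving (5−j)! ways to fill the rest, and there are C(3,j) ways to pick which j.
By inclusion–exclusion, the number of valid placements is Σ_{j=0}^{3} (−1)^j C(3,j)·(5−j)!.
Computing: 120 − 72 + 18 − 2 = 64.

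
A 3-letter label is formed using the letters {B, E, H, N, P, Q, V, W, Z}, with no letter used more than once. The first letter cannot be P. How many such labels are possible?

448

The first letter has 9−1 = 8 choices (anything except P).
The remaining 2 letters are filled from the other 8 symbols without repetition: 8 × 7 = 56.
Total: 8 × 56 = 448.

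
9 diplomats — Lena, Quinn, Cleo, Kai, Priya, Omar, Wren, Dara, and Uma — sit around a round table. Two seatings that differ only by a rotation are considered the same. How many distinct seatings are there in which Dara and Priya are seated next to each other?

10080

Glue Dara and Priya into a block (2 internal orders). Seating 8 units around a circle gives (7)! arrangements.
So 2 × (7)! = 2 × 5040 = 10080.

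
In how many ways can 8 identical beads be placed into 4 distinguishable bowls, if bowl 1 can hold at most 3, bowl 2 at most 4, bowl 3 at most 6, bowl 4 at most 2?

Without the upper bounds there are C(11,3) = 165 ways to split 8 among 4 bowls.
Subtract solutions that violate a single cap (substitute x_i' = x_i − (cap_i+1)): x_1 ≥ 4 gives C(7,3) = 35; x_2 ≥ 5 gives C(6,3) = 20; x_3 ≥ 7 gives C(4,3) = 4; x_4 ≥ 3 gives C(8,3) = 56. Together 115.
Add back pairs where two caps are both exceeded: 0 + 0 + 4 + 0 + 1 + 0 = 5.
By inclusion–exclusion the count is 165 − 115 + 5 = 55.

55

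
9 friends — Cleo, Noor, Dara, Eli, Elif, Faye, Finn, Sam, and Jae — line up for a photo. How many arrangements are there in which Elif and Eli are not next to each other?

282240

Of the 9! = 362880 arrangements, those with Elif and Eli adjacent number 2 × 8! = 80640 (treat the pair as a block with 2 internal orders).
Complementary counting: 362880 − 80640 = 282240.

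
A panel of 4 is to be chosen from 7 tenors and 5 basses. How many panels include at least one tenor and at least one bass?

With no constraint there are C(12,4) = 495 possible selections.
Subtract selections that omit an entire group: no tenors → C(5,4) = 5; no basses → C(7,4) = 35.
Both groups omitted at once is impossible, so 495 − 40 = 455.

455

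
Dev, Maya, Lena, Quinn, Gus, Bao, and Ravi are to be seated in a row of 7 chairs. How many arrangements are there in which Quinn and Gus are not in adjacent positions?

Of the 7! = 5040 arrangements, those with Quinn and Gus adjacent number 2 × 6! = 1440 (treat the pair as a block with 2 internal orders).
Complementary counting: 5040 − 1440 = 3600.

3600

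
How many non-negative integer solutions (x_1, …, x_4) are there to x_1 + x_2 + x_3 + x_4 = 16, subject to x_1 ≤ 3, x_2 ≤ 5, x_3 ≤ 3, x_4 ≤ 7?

10

Ignoring the caps, the number of non-negative solutions to x_1+…+x_4 = 16 is C(19,3) = 969.
Subtract solutions that violate a single cap (substitute x_i' = x_i − (cap_i+1)): x_1 ≥ 4 gives C(15,3) = 455; x_2 ≥ 6 gives C(13,3) = 286; x_3 ≥ 4 gives C(15,3) = 455; x_4 ≥ 8 gives C(11,3) = 165. Together 1361.
Add back pairs where two caps are both exceeded: 84 + 165 + 35 + 84 + 10 + 35 = 413.
Subtract triples: 10 + 0 + 1 + 0 = 11.
By inclusion–exclusion the count is 969 − 1361 + 413 − 11 = 10.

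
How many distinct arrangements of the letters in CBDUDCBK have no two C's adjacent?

There are 8!/(2!·2!·2!) = 5040 arrangements of CBDUDCBK in total.
If the two C's are adjacent, glue them into one block, leaving 7 items to arrange: (7)!/(2!·2!) = 1260 ways.
Subtracting, 5040 − 1260 = 3780 arrangements keep the C's apart.

3780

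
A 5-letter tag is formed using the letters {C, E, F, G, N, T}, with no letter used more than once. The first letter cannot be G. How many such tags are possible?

600

The first letter has 6−1 = 5 choices (anything except G).
The remaining 4 letters are filled from the other 5 symbols without repetition: 5 × 4 × 3 × 2 = 120.
Total: 5 × 120 = 600.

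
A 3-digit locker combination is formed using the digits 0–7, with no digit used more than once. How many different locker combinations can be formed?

336

Choose and order 3 of the 8 symbols: the first digit has 8 options, the next 7, then 6.
That product is 8 × 7 × 6 = 336.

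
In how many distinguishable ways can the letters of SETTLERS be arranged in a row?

The 8 letters of SETTLERS have repeats: E appearing twice, S appearing twice, and T appearing twice.
Dividing 8! = 40320 by 2!·2!·2! = 8 for the repeated letters gives 5040.

5040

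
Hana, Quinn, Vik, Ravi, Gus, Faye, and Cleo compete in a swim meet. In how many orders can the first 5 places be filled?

2520

There are 7 choices for 1st place, 6 for 2nd, and so on down to 3 for position 5.
That gives 7 × 6 × 5 × 4 × 3 = 2520.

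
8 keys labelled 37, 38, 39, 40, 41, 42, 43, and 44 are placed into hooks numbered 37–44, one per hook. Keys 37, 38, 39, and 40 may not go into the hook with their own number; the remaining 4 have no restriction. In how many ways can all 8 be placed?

24024

Let Aᵢ (for 37 ≤ i ≤ 40) be the placements that put key i in its forbidden hook. Any j of these fix j positions, leaving (8−j)! ways to fill the rest, and there are C(4,j) ways to pick which j.
By inclusion–exclusion, the number of valid placements is Σ_{j=0}^{4} (−1)^j C(4,j)·(8−j)!.
Computing: 40320 − 20160 + 4320 − 480 + 24 = 24024.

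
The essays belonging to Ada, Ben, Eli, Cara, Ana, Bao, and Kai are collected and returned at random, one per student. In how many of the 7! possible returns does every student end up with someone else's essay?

1854

Count assignments avoiding every fixed point. For any j of the 7 students fixed to their own essay, the other 7−j can be arranged in (7−j)! ways.
By inclusion–exclusion this is Σ_{j=0}^{7} (−1)^j C(7,j)·(7−j)!.
Computing: 5040 − 5040 + 2520 − 840 + 210 − 42 + 7 − 1 = 1854.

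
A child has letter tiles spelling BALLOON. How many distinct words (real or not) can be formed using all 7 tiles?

1260

The 7 letters of BALLOON have repeats: L appearing twice and O appearing twice.
The number of distinct arrangements is 7!/(2!·2!) = 5040/4 = 1260.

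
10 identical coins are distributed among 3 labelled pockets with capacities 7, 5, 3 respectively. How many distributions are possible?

Without the upper bounds there are C(12,2) = 66 ways to split 10 among 3 pockets.
Subtract solutions that violate a single cap (substitute x_i' = x_i − (cap_i+1)): x_1 ≥ 8 gives C(4,2) = 6; x_2 ≥ 6 gives C(6,2) = 15; x_3 ≥ 4 gives C(8,2) = 28. Together 49.
Add back pairs where two caps are both exceeded: 0 + 0 + 1 = 1.
By inclusion–exclusion the count is 66 − 49 + 1 = 18.

18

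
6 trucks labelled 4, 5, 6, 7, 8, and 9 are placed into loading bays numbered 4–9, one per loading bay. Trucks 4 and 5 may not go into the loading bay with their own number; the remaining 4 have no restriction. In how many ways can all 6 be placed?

Let Aᵢ (for i ∈ {4, 5}) be the placements that put truck i in its forbidden loading bay. Any j of these fix j positions, leaving (6−j)! ways to fill the rest, and there are C(2,j) ways to pick which j.
By inclusion–exclusion, the number of valid placements is Σ_{j=0}^{2} (−1)^j C(2,j)·(6−j)!.
Computing: 720 − 240 + 24 = 504.

504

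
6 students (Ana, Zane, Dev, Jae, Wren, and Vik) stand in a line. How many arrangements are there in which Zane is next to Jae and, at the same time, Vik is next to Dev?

Treat {Zane,Jae} as one block (2 orders) and {Vik,Dev} as another (2 orders).
That leaves 4 units to arrange: 2 × 2 × 4! = 4 × 24 = 96.

96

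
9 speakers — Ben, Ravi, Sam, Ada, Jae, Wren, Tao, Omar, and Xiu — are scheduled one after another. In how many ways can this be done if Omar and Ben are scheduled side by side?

80640

Glue Omar and Ben into one block (2 internal orders), leaving 8 units to arrange in a row.
So the count is 2·(8)! = 80640.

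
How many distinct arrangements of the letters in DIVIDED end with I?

With the last slot taken by I, it remains to arrange the other 6 letters (DVIDED).
Those 6 letters have D appearing 3 times, giving (6)!/(3!) = 120.

120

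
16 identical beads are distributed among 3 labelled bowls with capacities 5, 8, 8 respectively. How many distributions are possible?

21

By stars and bars, unrestricted non-negative solutions to x_1+…+x_3 = 16 number C(16+2,2) = 153.
Subtract solutions that violate a single cap (substitute x_i' = x_i − (cap_i+1)): x_1 ≥ 6 gives C(12,2) = 66; x_2 ≥ 9 gives C(9,2) = 36; x_3 ≥ 9 gives C(9,2) = 36. Together 138.
Add back pairs where two caps are both exceeded: 3 + 3 + 0 = 6.
By inclusion–exclusion the count is 153 − 138 + 6 = 21.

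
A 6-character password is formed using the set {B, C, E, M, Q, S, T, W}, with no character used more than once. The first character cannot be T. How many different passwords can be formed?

The first character has 8−1 = 7 choices (anything except T).
The remaining 5 characters are filled from the other 7 symbols without repetition: 7 × 6 × 5 × 4 × 3 = 2520.
Total: 7 × 2520 = 17640.

17640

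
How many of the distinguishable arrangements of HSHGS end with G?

6

With the last slot taken by G, it remains to arrange the other 4 letters (HSHS).
Those 4 letters have H appearing twice and S appearing twice, giving (4)!/(2!·2!) = 6.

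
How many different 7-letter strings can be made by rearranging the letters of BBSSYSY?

210

BBSSYSY has 7 letters with B appearing twice, S appearing 3 times, and Y appearing twice.
The number of distinct arrangements is 7!/(3!·2!·2!) = 5040/24 = 210.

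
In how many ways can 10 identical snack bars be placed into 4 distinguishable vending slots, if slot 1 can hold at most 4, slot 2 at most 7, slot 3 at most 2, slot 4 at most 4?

65

Ignoring the caps, the number of non-negative solutions to x_1+…+x_4 = 10 is C(13,3) = 286.
Subtract solutions that violate a single cap (substitute x_i' = x_i − (cap_i+1)): x_1 ≥ 5 gives C(8,3) = 56; x_2 ≥ 8 gives C(5,3) = 10; x_3 ≥ 3 gives C(10,3) = 120; x_4 ≥ 5 gives C(8,3) = 56. Together 242.
Add back pairs where two caps are both exceeded: 0 + 10 + 1 + 0 + 0 + 10 = 21.
By inclusion–exclusion the count is 286 − 242 + 21 = 65.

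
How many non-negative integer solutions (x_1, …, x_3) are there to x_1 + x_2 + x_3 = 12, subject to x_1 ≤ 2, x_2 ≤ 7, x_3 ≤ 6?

9

By stars and bars, unrestricted non-negative solutions to x_1+…+x_3 = 12 number C(12+2,2) = 91.
Subtract solutions that violate a single cap (substitute x_i' = x_i − (cap_i+1)): x_1 ≥ 3 gives C(11,2) = 55; x_2 ≥ 8 gives C(6,2) = 15; x_3 ≥ 7 gives C(7,2) = 21. Together 91.
Add back pairs where two caps are both exceeded: 3 + 6 + 0 = 9.
By inclusion–exclusion the count is 91 − 91 + 9 = 9.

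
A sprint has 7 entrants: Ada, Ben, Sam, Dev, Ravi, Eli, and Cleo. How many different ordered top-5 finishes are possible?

This is an ordered selection of 5 from 7: P(7,5).
That gives 7 × 6 × 5 × 4 × 3 = 2520.

2520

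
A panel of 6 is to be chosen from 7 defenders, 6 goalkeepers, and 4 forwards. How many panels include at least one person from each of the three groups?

9996

Total 6-person selections from all 17: C(17,6) = 12376.
Subtract selections that omit an entire group: no defenders → C(10,6) = 210; no goalkeepers → C(11,6) = 462; no forwards → C(13,6) = 1716.
Add back selections omitting two groups (i.e. drawn from a single group): C(7,6) + C(6,6) + C(4,6) = 8.
By inclusion–exclusion: 12376 − 2388 + 8 = 9996.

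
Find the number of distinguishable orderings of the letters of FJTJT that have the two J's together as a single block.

12

Treat the 2 copies of J as a single block. The multiset to arrange is then {JJ, F, T, T}, 4 items in all.
That gives (4)!/(2!) = 12 arrangements.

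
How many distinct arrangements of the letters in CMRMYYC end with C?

Fix C in the last position and arrange the remaining 6 letters.
Those 6 letters have M appearing twice and Y appearing twice, giving (6)!/(2!·2!) = 180.

180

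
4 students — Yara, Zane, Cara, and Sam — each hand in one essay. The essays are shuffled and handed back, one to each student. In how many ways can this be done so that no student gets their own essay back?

9

Count assignments avoiding every fixed point. For any j of the 4 students fixed to their own essay, the other 4−j can be arranged in (4−j)! ways.
By inclusion–exclusion this is Σ_{j=0}^{4} (−1)^j C(4,j)·(4−j)!.
Computing: 24 − 24 + 12 − 4 + 1 = 9.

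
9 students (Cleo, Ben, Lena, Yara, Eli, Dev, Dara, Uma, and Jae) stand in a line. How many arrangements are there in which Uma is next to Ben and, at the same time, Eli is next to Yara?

Treat {Uma,Ben} as one block (2 orders) and {Eli,Yara} as another (2 orders).
That leaves 7 units to arrange: 2 × 2 × 7! = 4 × 5040 = 20160.

20160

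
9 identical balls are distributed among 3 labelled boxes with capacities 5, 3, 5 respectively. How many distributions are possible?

By stars and bars, unrestricted non-negative solutions to x_1+…+x_3 = 9 number C(9+2,2) = 55.
Subtract solutions that violate a single cap (substitute x_i' = x_i − (cap_i+1)): x_1 ≥ 6 gives C(5,2) = 10; x_2 ≥ 4 gives C(7,2) = 21; x_3 ≥ 6 gives C(5,2) = 10. Together 41.
No two caps can be exceeded simultaneously, so the pair terms are all 0.
By inclusion–exclusion the count is 55 − 41 + 0 = 14.

14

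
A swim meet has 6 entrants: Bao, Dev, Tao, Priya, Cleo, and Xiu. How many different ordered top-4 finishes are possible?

This is an ordered selection of 4 from 6: P(6,4).
That gives 6 × 5 × 4 × 3 = 360.

360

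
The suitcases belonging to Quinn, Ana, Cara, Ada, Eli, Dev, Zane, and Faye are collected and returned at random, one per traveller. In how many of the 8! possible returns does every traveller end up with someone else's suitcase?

14833

Count assignments avoiding every fixed point. For any j of the 8 travellers fixed to their own suitcase, the other 8−j can be arranged in (8−j)! ways.
By inclusion–exclusion this is Σ_{j=0}^{8} (−1)^j C(8,j)·(8−j)!.
Computing: 40320 − 40320 + 20160 − 6720 + 1680 − 336 + 56 − 8 + 1 = 14833.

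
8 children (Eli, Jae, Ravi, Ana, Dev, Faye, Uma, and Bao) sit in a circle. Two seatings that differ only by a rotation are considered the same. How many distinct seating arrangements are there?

Fix one person's seat to break rotational symmetry; the remaining 7 people can be arranged in (7)! = 5040 ways.

5040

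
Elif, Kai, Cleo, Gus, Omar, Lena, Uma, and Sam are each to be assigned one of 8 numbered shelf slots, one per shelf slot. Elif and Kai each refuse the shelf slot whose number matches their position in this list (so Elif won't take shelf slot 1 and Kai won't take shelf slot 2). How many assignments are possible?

Let Aᵢ (for i ∈ {1, 2}) be the placements that put person i in their forbidden shelf slot. Any j of these fix j positions, leaving (8−j)! ways to fill the rest, and there are C(2,j) ways to pick which j.
By inclusion–exclusion, the number of valid placements is Σ_{j=0}^{2} (−1)^j C(2,j)·(8−j)!.
Computing: 40320 − 10080 + 720 = 30960.

30960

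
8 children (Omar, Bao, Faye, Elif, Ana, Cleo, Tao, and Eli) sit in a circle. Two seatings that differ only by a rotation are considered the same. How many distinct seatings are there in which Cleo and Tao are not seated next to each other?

3600

Without the restriction there are (7)! = 5040 seatings.
Those with Cleo next to Tao: fuse the pair into one unit and seat 7 units around a circle — 2·(6)! = 1440.
Subtracting, 5040 − 1440 = 3600.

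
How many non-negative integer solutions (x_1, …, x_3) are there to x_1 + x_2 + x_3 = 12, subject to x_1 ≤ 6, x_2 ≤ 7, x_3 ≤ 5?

27

Ignoring the caps, the number of non-negative solutions to x_1+…+x_3 = 12 is C(14,2) = 91.
Subtract solutions that violate a single cap (substitute x_i' = x_i − (cap_i+1)): x_1 ≥ 7 gives C(7,2) = 21; x_2 ≥ 8 gives C(6,2) = 15; x_3 ≥ 6 gives C(8,2) = 28. Together 64.
No two caps can be exceeded simultaneously, so the pair terms are all 0.
By inclusion–exclusion the count is 91 − 64 + 0 = 27.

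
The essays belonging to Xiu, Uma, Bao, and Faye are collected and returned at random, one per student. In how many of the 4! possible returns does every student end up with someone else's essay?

9

This is the derangement count D_4: permutations of 4 items with no fixed point.
By inclusion–exclusion this is Σ_{j=0}^{4} (−1)^j C(4,j)·(4−j)!.
Computing: 24 − 24 + 12 − 4 + 1 = 9.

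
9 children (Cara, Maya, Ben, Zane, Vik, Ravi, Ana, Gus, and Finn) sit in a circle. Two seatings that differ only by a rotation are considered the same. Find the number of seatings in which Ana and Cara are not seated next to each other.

Without the restriction there are (8)! = 40320 seatings.
Seatings with Ana beside Cara: treat them as a block with 2 internal orders, giving 2 × (7)! = 10080.
Subtracting, 40320 − 10080 = 30240.

30240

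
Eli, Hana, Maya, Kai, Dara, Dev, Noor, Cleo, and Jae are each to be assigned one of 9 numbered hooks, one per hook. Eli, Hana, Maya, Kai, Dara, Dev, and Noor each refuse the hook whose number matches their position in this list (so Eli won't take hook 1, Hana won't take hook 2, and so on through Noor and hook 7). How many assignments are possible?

165016

Let Aᵢ (for 1 ≤ i ≤ 7) be the placements that put person i in their forbidden hook. Any j of these fix j positions, leaving (9−j)! ways to fill the rest, and there are C(7,j) ways to pick which j.
By inclusion–exclusion, the number of valid placements is Σ_{j=0}^{7} (−1)^j C(7,j)·(9−j)!.
Computing: 362880 − 282240 + 105840 − 25200 + 4200 − 504 + 42 − 2 = 165016.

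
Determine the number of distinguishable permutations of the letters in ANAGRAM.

Letter multiplicities in ANAGRAM: A×3, G×1, M×1, N×1, R×1.
Dividing 7! = 5040 by 3! = 6 for the repeated letters gives 840.

840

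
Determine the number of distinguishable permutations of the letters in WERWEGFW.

The 8 letters of WERWEGFW have repeats: E appearing twice and W appearing 3 times.
Dividing 8! = 40320 by 3!·2! = 12 for the repeated letters gives 3360.

3360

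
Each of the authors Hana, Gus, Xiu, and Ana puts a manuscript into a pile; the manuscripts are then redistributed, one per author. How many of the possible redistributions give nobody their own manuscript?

Count assignments avoiding every fixed point. For any j of the 4 authors fixed to their own manuscript, the other 4−j can be arranged in (4−j)! ways.
By inclusion–exclusion this is Σ_{j=0}^{4} (−1)^j C(4,j)·(4−j)!.
Computing: 24 − 24 + 12 − 4 + 1 = 9.

9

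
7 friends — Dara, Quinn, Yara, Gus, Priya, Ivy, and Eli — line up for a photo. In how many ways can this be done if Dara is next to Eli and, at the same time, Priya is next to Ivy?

Treat {Dara,Eli} as one block (2 orders) and {Priya,Ivy} as another (2 orders).
That leaves 5 units to arrange: 2 × 2 × 5! = 4 × 120 = 480.

480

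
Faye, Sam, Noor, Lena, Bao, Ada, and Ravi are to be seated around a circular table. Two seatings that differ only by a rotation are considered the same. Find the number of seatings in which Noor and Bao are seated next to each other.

Glue Noor and Bao into a block (2 internal orders). Seating 6 units around a circle gives (5)! arrangements.
So 2 × (5)! = 2 × 120 = 240.

240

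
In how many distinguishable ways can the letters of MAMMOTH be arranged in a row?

Letter multiplicities in MAMMOTH: A×1, H×1, M×3, O×1, T×1.
The number of distinct arrangements is 7!/(3!) = 5040/6 = 840.

840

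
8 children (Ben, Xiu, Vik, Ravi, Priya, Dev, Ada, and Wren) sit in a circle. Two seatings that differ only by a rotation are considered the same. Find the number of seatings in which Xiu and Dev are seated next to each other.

1440

Glue Xiu and Dev into a block (2 internal orders). Seating 7 units around a circle gives (6)! arrangements.
So 2 × (6)! = 2 × 720 = 1440.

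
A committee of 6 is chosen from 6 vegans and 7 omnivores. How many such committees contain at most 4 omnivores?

Split by how many omnivores are chosen (0 through 4).
Sum: C(7,0)·C(6,6) + C(7,1)·C(6,5) + C(7,2)·C(6,4) + C(7,3)·C(6,3) + C(7,4)·C(6,2) = 1 + 42 + 315 + 700 + 525 = 1583.

1583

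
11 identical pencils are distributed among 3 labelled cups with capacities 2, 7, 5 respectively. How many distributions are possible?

9

Ignoring the caps, the number of non-negative solutions to x_1+…+x_3 = 11 is C(13,2) = 78.
Subtract solutions that violate a single cap (substitute x_i' = x_i − (cap_i+1)): x_1 ≥ 3 gives C(10,2) = 45; x_2 ≥ 8 gives C(5,2) = 10; x_3 ≥ 6 gives C(7,2) = 21. Together 76.
Add back pairs where two caps are both exceeded: 1 + 6 + 0 = 7.
By inclusion–exclusion the count is 78 − 76 + 7 = 9.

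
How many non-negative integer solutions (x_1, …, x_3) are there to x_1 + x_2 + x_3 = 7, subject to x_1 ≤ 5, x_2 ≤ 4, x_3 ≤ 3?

By stars and bars, unrestricted non-negative solutions to x_1+…+x_3 = 7 number C(7+2,2) = 36.
Subtract solutions that violate a single cap (substitute x_i' = x_i − (cap_i+1)): x_1 ≥ 6 gives C(3,2) = 3; x_2 ≥ 5 gives C(4,2) = 6; x_3 ≥ 4 gives C(5,2) = 10. Together 19.
No two caps can be exceeded simultaneously, so the pair terms are all 0.
By inclusion–exclusion the count is 36 − 19 + 0 = 17.

17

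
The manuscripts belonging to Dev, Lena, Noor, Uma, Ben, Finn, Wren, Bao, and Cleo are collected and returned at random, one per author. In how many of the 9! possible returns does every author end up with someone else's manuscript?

133496

This is the derangement count D_9: permutations of 9 items with no fixed point.
By inclusion–exclusion this is Σ_{j=0}^{9} (−1)^j C(9,j)·(9−j)!.
Computing: 362880 − 362880 + 181440 − 60480 + 15120 − 3024 + 504 − 72 + 9 − 1 = 133496.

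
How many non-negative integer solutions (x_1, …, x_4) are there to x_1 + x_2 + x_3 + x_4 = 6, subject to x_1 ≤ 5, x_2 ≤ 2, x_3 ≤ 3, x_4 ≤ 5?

By stars and bars, unrestricted non-negative solutions to x_1+…+x_4 = 6 number C(6+3,3) = 84.
Subtract solutions that violate a single cap (substitute x_i' = x_i − (cap_i+1)): x_1 ≥ 6 gives C(3,3) = 1; x_2 ≥ 3 gives C(6,3) = 20; x_3 ≥ 4 gives C(5,3) = 10; x_4 ≥ 6 gives C(3,3) = 1. Together 32.
No two caps can be exceeded simultaneously, so the pair terms are all 0.
By inclusion–exclusion the count is 84 − 32 + 0 = 52.

52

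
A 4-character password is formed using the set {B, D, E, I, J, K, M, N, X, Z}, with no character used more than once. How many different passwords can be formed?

Choose and order 4 of the 10 symbols: the first character has 10 options, the next 9, then 8, 7.
10 × 9 × 8 × 7 = 5040.

5040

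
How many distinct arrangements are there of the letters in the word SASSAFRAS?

Letter multiplicities in SASSAFRAS: A×3, F×1, R×1, S×4.
The number of distinct arrangements is 9!/(4!·3!) = 362880/144 = 2520.

2520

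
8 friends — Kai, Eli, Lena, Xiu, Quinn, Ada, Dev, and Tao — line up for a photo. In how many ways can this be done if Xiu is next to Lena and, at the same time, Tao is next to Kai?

2880

Treat {Xiu,Lena} as one block (2 orders) and {Tao,Kai} as another (2 orders).
That leaves 6 units to arrange: 2 × 2 × 6! = 4 × 720 = 2880.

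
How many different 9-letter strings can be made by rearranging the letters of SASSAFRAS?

2520

The 9 letters of SASSAFRAS have repeats: A appearing 3 times and S appearing 4 times.
Dividing 9! = 362880 by 4!·3! = 144 for the repeated letters gives 2520.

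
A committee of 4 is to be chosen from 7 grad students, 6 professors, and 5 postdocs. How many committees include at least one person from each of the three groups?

Unrestricted: C(18,4) = 3060 ways to pick any 4 of the 18.
Subtract selections that omit an entire group: no grad students → C(11,4) = 330; no professors → C(12,4) = 495; no postdocs → C(13,4) = 715.
Add back selections omitting two groups (i.e. drawn from a single group): C(7,4) + C(6,4) + C(5,4) = 55.
By inclusion–exclusion: 3060 − 1540 + 55 = 1575.

1575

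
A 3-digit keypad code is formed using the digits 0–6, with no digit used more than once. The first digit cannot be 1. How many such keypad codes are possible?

The first digit has 7−1 = 6 choices (anything except 1).
The remaining 2 digits are filled from the other 6 symbols without repetition: 6 × 5 = 30.
Total: 6 × 30 = 180.

180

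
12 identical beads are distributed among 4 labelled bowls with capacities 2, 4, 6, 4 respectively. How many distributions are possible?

31

By stars and bars, unrestricted non-negative solutions to x_1+…+x_4 = 12 number C(12+3,3) = 455.
Subtract solutions that violate a single cap (substitute x_i' = x_i − (cap_i+1)): x_1 ≥ 3 gives C(12,3) = 220; x_2 ≥ 5 gives C(10,3) = 120; x_3 ≥ 7 gives C(8,3) = 56; x_4 ≥ 5 gives C(10,3) = 120. Together 516.
Add back pairs where two caps are both exceeded: 35 + 10 + 35 + 1 + 10 + 1 = 92.
By inclusion–exclusion the count is 455 − 516 + 92 = 31.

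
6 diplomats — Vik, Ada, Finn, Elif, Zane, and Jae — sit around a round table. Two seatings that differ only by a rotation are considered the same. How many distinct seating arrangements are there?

Around a circle, 6 distinct people have 6!/6 = (5)! = 120 rotationally distinct seatings.

120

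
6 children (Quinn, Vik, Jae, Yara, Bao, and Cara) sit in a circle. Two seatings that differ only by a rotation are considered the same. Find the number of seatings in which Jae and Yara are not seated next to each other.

All circular seatings of 6 people number (5)! = 120.
Seatings with Jae beside Yara: treat them as a block with 2 internal orders, giving 2 × (4)! = 48.
Subtracting, 120 − 48 = 72.

72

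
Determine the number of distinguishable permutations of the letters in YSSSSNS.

42

YSSSSNS has 7 letters with S appearing 5 times.
Dividing 7! = 5040 by 5! = 120 for the repeated letters gives 42.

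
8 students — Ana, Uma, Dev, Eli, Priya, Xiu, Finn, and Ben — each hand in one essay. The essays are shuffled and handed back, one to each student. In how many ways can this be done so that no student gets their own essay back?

14833

Let Aᵢ be the assignments in which student i gets their own essay. We want the size of the complement of A₁∪…∪A_8.
By inclusion–exclusion this is Σ_{j=0}^{8} (−1)^j C(8,j)·(8−j)!.
Computing: 40320 − 40320 + 20160 − 6720 + 1680 − 336 + 56 − 8 + 1 = 14833.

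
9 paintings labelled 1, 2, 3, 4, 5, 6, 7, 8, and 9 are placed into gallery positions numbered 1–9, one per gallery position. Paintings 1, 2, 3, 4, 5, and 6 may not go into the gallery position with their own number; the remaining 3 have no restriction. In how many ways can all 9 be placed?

183822

Let Aᵢ (for 1 ≤ i ≤ 6) be the placements that put painting i in its forbidden gallery position. Any j of these fix j positions, leaving (9−j)! ways to fill the rest, and there are C(6,j) ways to pick which j.
By inclusion–exclusion, the number of valid placements is Σ_{j=0}^{6} (−1)^j C(6,j)·(9−j)!.
Computing: 362880 − 241920 + 75600 − 14400 + 1800 − 144 + 6 = 183822.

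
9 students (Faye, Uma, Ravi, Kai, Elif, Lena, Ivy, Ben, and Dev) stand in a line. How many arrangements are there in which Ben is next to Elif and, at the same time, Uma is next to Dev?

20160

Treat {Ben,Elif} as one block (2 orders) and {Uma,Dev} as another (2 orders).
That leaves 7 units to arrange: 2 × 2 × 7! = 4 × 5040 = 20160.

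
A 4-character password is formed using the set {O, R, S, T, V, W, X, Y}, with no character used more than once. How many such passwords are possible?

With no repetition, fill the 4 characters in order: 8 choices, then 7, down to 5.
That product is 8 × 7 × 6 × 5 = 1680.

1680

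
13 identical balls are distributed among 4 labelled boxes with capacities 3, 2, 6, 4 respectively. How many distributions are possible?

Without the upper bounds there are C(16,3) = 560 ways to split 13 among 4 boxes.
Subtract solutions that violate a single cap (substitute x_i' = x_i − (cap_i+1)): x_1 ≥ 4 gives C(12,3) = 220; x_2 ≥ 3 gives C(13,3) = 286; x_3 ≥ 7 gives C(9,3) = 84; x_4 ≥ 5 gives C(11,3) = 165. Together 755.
Add back pairs where two caps are both exceeded: 84 + 10 + 35 + 20 + 56 + 4 = 209.
Subtract triples: 0 + 4 + 0 + 0 = 4.
By inclusion–exclusion the count is 560 − 755 + 209 − 4 = 10.

10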